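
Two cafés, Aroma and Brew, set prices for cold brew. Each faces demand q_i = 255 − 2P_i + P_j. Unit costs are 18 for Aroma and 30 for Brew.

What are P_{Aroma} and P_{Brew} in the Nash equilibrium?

Aroma's profit: π = (P_{Aroma} − 18)(255 − 2P_{Aroma} + P_{Brew}).
∂π/∂P_{Aroma} = 291 − 4P_{Aroma} + P_{Brew} = 0 ⇒ P_{Aroma} = 72.75 + 0.25P_{Brew}.
Similarly P_{Brew} = 78.75 + 0.25P_{Aroma}.
Solving the two reaction functions simultaneously: (1 − (0.25)(0.25))P_{Aroma} = 72.75 + 0.25·78.75, so 0.9375P_{Aroma} = 92.4375 and P_{Aroma} = 98.6.
Then P_{Brew} = 78.75 + 0.25·98.6 = 103.4.

98.6, 103.4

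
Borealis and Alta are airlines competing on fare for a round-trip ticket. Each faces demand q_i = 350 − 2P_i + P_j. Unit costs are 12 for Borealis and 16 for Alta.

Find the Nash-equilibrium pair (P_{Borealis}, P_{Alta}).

Borealis's profit: π = (P_{Borealis} − 12)(350 − 2P_{Borealis} + P_{Alta}).
∂π/∂P_{Borealis} = 374 − 4P_{Borealis} + P_{Alta} = 0 ⇒ P_{Borealis} = 93.5 + 0.25P_{Alta}.
Similarly P_{Alta} = 95.5 + 0.25P_{Borealis}.
Substituting the second reaction function into the first: P_{Borealis} = 93.5 + 0.25(95.5 + 0.25P_{Borealis}), which gives 0.9375P_{Borealis} = 117.375 ⇒ P_{Borealis} = 125.2.
Then P_{Alta} = 95.5 + 0.25·125.2 = 126.8.

125.2, 126.8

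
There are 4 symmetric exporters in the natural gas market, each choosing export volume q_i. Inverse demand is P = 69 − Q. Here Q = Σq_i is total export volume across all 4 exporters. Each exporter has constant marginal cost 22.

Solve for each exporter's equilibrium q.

A representative exporter's profit is π_i = q_i(69 − Q) − 22q_i, with Q = q_i + Σ_{j≠i} q_j.
First-order condition: 47 − 2q_i − Σ_{j≠i} q_j = 0.
Imposing symmetry (q_j = q for all j) turns Σ_{j≠i} q_j into 3q, so 47 = 5q and q = 9.4.

9.4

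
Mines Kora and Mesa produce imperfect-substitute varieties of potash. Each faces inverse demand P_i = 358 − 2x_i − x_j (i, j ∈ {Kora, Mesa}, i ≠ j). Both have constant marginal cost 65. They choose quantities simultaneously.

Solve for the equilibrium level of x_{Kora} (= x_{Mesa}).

58.6

Mine Kora's profit: π = x_{Kora}(358 − 2x_{Kora} − x_{Mesa}) − 65x_{Kora}.
∂π/∂x_{Kora} = 293 − 4x_{Kora} − x_{Mesa} = 0 ⇒ x_{Kora} = 73.25 − 0.25x_{Mesa}.
By symmetry x_{Mesa} = x_{Kora}; substituting into the reaction function, 1.25x_{Kora} = 73.25 and x_{Kora} = 58.6.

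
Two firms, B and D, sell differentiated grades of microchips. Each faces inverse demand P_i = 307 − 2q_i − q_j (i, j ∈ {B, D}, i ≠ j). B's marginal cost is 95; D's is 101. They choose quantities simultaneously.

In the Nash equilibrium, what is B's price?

Firm B's profit: π = q_B(307 − 2q_B − q_D) − 95q_B.
∂π/∂q_B = 212 − 4q_B − q_D = 0 ⇒ q_B = 53 − 0.25q_D.
Similarly q_D = 51.5 − 0.25q_B.
Solving the two reaction functions simultaneously: (1 − (−0.25)(−0.25))q_B = 53 − 0.25·51.5, so 0.9375q_B = 40.125 and q_B = 42.8.
Then q_D = 51.5 − 0.25·42.8 = 40.8.
P_B = 307 − 2·42.8 − 40.8 = 180.6.

180.6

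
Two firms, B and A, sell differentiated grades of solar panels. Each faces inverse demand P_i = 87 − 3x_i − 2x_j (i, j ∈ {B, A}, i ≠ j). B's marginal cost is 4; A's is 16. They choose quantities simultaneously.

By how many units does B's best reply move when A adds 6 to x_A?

Firm B's profit: π = x_B(87 − 3x_B − 2x_A) − 4x_B.
∂π/∂x_B = 83 − 6x_B − 2x_A = 0 ⇒ x_B = 83/6 − (1/3)x_A.
The reaction-function slope is −1/3, so a 6-unit rise in x_A moves x_B by −1/3 × 6 = −2. B's best response falls — the actions are strategic substitutes.

-2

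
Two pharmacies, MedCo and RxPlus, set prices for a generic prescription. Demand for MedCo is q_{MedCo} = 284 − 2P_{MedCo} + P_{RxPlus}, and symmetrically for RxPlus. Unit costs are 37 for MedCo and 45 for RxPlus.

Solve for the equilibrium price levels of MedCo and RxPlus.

MedCo's profit: π = (P_{MedCo} − 37)(284 − 2P_{MedCo} + P_{RxPlus}).
∂π/∂P_{MedCo} = 358 − 4P_{MedCo} + P_{RxPlus} = 0 ⇒ P_{MedCo} = 89.5 + 0.25P_{RxPlus}.
Similarly P_{RxPlus} = 93.5 + 0.25P_{MedCo}.
Solving the two reaction functions simultaneously: (1 − (0.25)(0.25))P_{MedCo} = 89.5 + 0.25·93.5, so 0.9375P_{MedCo} = 112.875 and P_{MedCo} = 120.4.
Then P_{RxPlus} = 93.5 + 0.25·120.4 = 123.6.

120.4, 123.6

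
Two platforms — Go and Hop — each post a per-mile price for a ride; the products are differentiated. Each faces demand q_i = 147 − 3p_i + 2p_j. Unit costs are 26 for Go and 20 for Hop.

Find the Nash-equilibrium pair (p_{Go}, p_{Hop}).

Go's profit: π = (p_{Go} − 26)(147 − 3p_{Go} + 2p_{Hop}).
∂π/∂p_{Go} = 225 − 6p_{Go} + 2p_{Hop} = 0 ⇒ p_{Go} = 37.5 + (1/3)p_{Hop}.
Similarly p_{Hop} = 34.5 + (1/3)p_{Go}.
Solving the two reaction functions simultaneously: (1 − (1/3)(1/3))p_{Go} = 37.5 + (1/3)·34.5, so (8/9)p_{Go} = 49 and p_{Go} = 55.125.
Then p_{Hop} = 34.5 + (1/3)·55.125 = 52.875.

55.125, 52.875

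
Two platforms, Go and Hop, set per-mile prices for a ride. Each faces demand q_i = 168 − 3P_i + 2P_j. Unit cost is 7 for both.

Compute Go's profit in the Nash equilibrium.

4860.1875

Go's profit: π = (P_{Go} − 7)(168 − 3P_{Go} + 2P_{Hop}).
∂π/∂P_{Go} = 189 − 6P_{Go} + 2P_{Hop} = 0 ⇒ P_{Go} = 31.5 + (1/3)P_{Hop}.
By symmetry P_{Hop} = P_{Go}; substituting into the reaction function, (2/3)P_{Go} = 31.5 and P_{Go} = 47.25.
q_{Go} = 168 − 3·47.25 + 2·47.25 = 120.75.
Profit = (47.25 − 7)·120.75 = 4860.1875.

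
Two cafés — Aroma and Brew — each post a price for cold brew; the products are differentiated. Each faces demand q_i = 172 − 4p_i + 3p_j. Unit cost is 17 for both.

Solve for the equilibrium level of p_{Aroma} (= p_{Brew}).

Aroma's profit: π = (p_{Aroma} − 17)(172 − 4p_{Aroma} + 3p_{Brew}).
∂π/∂p_{Aroma} = 240 − 8p_{Aroma} + 3p_{Brew} = 0 ⇒ p_{Aroma} = 30 + 0.375p_{Brew}.
The game is symmetric, so in equilibrium p_{Brew} = p_{Aroma}: the reaction function gives 0.625p_{Aroma} = 30, hence p_{Aroma} = 48.

48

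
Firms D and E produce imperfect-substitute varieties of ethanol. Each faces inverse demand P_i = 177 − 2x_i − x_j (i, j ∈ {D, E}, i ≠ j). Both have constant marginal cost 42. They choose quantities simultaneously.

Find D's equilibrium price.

Firm D's profit: π = x_D(177 − 2x_D − x_E) − 42x_D.
∂π/∂x_D = 135 − 4x_D − x_E = 0 ⇒ x_D = 33.75 − 0.25x_E.
By symmetry x_E = x_D; substituting into the reaction function, 1.25x_D = 33.75 and x_D = 27.
P_D = 177 − 2·27 − 27 = 96.

96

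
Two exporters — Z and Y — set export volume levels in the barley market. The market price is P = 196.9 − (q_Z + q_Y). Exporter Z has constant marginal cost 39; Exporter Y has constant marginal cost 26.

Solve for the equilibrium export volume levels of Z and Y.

Exporter Z's profit: π = q_Z(196.9 − (q_Z + q_Y)) − 39q_Z.
∂π/∂q_Z = 157.9 − 2q_Z − q_Y = 0, so q_Z = 78.95 − 0.5q_Y.
By the same steps for Y: q_Y = 85.45 − 0.5q_Z.
Substituting the second reaction function into the first: q_Z = 78.95 − 0.5(85.45 − 0.5q_Z), which gives 0.75q_Z = 36.225 ⇒ q_Z = 48.3.
Then q_Y = 85.45 − 0.5·48.3 = 61.3.

48.3, 61.3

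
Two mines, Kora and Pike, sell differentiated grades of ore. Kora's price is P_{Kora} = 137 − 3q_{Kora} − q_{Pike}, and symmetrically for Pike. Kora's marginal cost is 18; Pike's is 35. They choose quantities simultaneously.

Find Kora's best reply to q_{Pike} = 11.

18

Mine Kora's profit: π = q_{Kora}(137 − 3q_{Kora} − q_{Pike}) − 18q_{Kora}.
∂π/∂q_{Kora} = 119 − 6q_{Kora} − q_{Pike} = 0 ⇒ q_{Kora} = 119/6 − (1/6)q_{Pike}.
At q_{Pike} = 11: q_{Kora} = 119/6 − (1/6)·11 = 18.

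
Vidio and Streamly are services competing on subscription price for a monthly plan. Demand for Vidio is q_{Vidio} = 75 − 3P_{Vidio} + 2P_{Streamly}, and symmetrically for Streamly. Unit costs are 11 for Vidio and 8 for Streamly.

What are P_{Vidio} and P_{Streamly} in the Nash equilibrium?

Vidio's profit: π = (P_{Vidio} − 11)(75 − 3P_{Vidio} + 2P_{Streamly}).
∂π/∂P_{Vidio} = 108 − 6P_{Vidio} + 2P_{Streamly} = 0 ⇒ P_{Vidio} = 18 + (1/3)P_{Streamly}.
Similarly P_{Streamly} = 16.5 + (1/3)P_{Vidio}.
Plugging P_{Streamly} into Vidio's best response: P_{Vidio} = 18 + (1/3)(16.5 + (1/3)P_{Vidio}) ⇒ (8/9)P_{Vidio} = 23.5, so P_{Vidio} = 26.4375.
Then P_{Streamly} = 16.5 + (1/3)·26.4375 = 25.3125.

26.4375, 25.3125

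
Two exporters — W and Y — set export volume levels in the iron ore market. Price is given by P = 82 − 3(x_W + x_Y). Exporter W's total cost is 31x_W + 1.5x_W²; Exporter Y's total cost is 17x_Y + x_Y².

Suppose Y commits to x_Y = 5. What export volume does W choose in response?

4

Exporter W's profit: π = x_W(82 − 3(x_W + x_Y)) − 31x_W − 1.5x_W².
∂π/∂x_W = 51 − 9x_W − 3x_Y = 0, so x_W = 17/3 − (1/3)x_Y.
At x_Y = 5: x_W = 17/3 − (1/3)·5 = 4.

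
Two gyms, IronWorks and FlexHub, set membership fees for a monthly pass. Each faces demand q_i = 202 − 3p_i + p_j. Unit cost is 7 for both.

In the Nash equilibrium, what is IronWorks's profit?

4241.28

IronWorks's profit: π = (p_{IronWorks} − 7)(202 − 3p_{IronWorks} + p_{FlexHub}).
∂π/∂p_{IronWorks} = 223 − 6p_{IronWorks} + p_{FlexHub} = 0 ⇒ p_{IronWorks} = 223/6 + (1/6)p_{FlexHub}.
The game is symmetric, so in equilibrium p_{FlexHub} = p_{IronWorks}: the reaction function gives (5/6)p_{IronWorks} = 223/6, hence p_{IronWorks} = 44.6.
q_{IronWorks} = 202 − 3·44.6 + 44.6 = 112.8.
Profit = (44.6 − 7)·112.8 = 4241.28.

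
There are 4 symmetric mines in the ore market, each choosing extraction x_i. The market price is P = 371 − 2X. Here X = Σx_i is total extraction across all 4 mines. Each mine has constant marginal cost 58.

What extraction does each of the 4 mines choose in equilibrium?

31.3

A representative mine's profit is π_i = x_i(371 − 2X) − 58x_i, with X = x_i + Σ_{j≠i} x_j.
First-order condition: 313 − 4x_i − 2Σ_{j≠i} x_j = 0.
Imposing symmetry (x_j = x for all j) turns Σ_{j≠i} x_j into 3x, so 313 = 10x and x = 31.3.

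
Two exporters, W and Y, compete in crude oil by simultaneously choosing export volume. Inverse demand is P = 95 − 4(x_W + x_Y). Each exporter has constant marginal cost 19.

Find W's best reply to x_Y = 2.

Exporter W's profit: π = x_W(95 − 4(x_W + x_Y)) − 19x_W.
∂π/∂x_W = 76 − 8x_W − 4x_Y = 0, so x_W = 9.5 − 0.5x_Y.
At x_Y = 2: x_W = 9.5 − 0.5·2 = 8.5.

8.5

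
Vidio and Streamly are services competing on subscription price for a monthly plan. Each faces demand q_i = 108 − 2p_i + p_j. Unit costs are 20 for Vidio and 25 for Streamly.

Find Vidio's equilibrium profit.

Vidio's profit: π = (p_{Vidio} − 20)(108 − 2p_{Vidio} + p_{Streamly}).
∂π/∂p_{Vidio} = 148 − 4p_{Vidio} + p_{Streamly} = 0 ⇒ p_{Vidio} = 37 + 0.25p_{Streamly}.
Similarly p_{Streamly} = 39.5 + 0.25p_{Vidio}.
Substituting the second reaction function into the first: p_{Vidio} = 37 + 0.25(39.5 + 0.25p_{Vidio}), which gives 0.9375p_{Vidio} = 46.875 ⇒ p_{Vidio} = 50.
Then p_{Streamly} = 39.5 + 0.25·50 = 52.
q_{Vidio} = 108 − 2·50 + 52 = 60.
Profit = (50 − 20)·60 = 1800.

1800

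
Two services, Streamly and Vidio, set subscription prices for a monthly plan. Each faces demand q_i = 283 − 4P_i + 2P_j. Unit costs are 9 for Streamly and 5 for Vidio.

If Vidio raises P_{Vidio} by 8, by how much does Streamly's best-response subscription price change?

2

Streamly's profit: π = (P_{Streamly} − 9)(283 − 4P_{Streamly} + 2P_{Vidio}).
∂π/∂P_{Streamly} = 319 − 8P_{Streamly} + 2P_{Vidio} = 0 ⇒ P_{Streamly} = 39.875 + 0.25P_{Vidio}.
The reaction-function slope is 0.25, so an 8-unit rise in P_{Vidio} moves P_{Streamly} by 0.25 × 8 = 2. Streamly's best response rises — the actions are strategic complements.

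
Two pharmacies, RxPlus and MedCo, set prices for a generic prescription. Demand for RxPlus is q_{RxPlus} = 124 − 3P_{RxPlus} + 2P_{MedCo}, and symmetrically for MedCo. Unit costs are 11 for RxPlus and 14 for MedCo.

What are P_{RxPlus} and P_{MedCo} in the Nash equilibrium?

RxPlus's profit: π = (P_{RxPlus} − 11)(124 − 3P_{RxPlus} + 2P_{MedCo}).
∂π/∂P_{RxPlus} = 157 − 6P_{RxPlus} + 2P_{MedCo} = 0 ⇒ P_{RxPlus} = 157/6 + (1/3)P_{MedCo}.
Similarly P_{MedCo} = 83/3 + (1/3)P_{RxPlus}.
Substituting the second reaction function into the first: P_{RxPlus} = 157/6 + (1/3)(83/3 + (1/3)P_{RxPlus}), which gives (8/9)P_{RxPlus} = 637/18 ⇒ P_{RxPlus} = 39.8125.
Then P_{MedCo} = 83/3 + (1/3)·39.8125 = 40.9375.

39.8125, 40.9375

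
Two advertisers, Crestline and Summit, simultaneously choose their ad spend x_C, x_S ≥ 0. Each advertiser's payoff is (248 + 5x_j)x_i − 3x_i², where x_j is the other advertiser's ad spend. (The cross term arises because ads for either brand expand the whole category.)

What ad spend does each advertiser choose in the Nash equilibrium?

248

Crestline's payoff is (248 + 5x_S)x_C − 3x_C².
∂π/∂x_C = 248 + 5x_S − 6x_C = 0, so x_C = 124/3 + (5/6)x_S.
By symmetry x_S = x_C; substituting into the reaction function, (1/6)x_C = 124/3 and x_C = 248.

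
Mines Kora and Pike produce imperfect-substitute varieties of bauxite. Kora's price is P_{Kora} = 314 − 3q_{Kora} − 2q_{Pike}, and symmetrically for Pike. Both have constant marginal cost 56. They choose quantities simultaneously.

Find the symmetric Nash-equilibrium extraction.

32.25

Mine Kora's profit: π = q_{Kora}(314 − 3q_{Kora} − 2q_{Pike}) − 56q_{Kora}.
∂π/∂q_{Kora} = 258 − 6q_{Kora} − 2q_{Pike} = 0 ⇒ q_{Kora} = 43 − (1/3)q_{Pike}.
By symmetry q_{Pike} = q_{Kora}; substituting into the reaction function, (4/3)q_{Kora} = 43 and q_{Kora} = 32.25.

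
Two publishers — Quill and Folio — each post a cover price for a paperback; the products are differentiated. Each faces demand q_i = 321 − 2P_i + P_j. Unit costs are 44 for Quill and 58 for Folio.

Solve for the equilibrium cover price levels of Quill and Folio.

138.2, 143.8

Quill's profit: π = (P_{Quill} − 44)(321 − 2P_{Quill} + P_{Folio}).
∂π/∂P_{Quill} = 409 − 4P_{Quill} + P_{Folio} = 0 ⇒ P_{Quill} = 102.25 + 0.25P_{Folio}.
Similarly P_{Folio} = 109.25 + 0.25P_{Quill}.
Solving the two reaction functions simultaneously: (1 − (0.25)(0.25))P_{Quill} = 102.25 + 0.25·109.25, so 0.9375P_{Quill} = 129.5625 and P_{Quill} = 138.2.
Then P_{Folio} = 109.25 + 0.25·138.2 = 143.8.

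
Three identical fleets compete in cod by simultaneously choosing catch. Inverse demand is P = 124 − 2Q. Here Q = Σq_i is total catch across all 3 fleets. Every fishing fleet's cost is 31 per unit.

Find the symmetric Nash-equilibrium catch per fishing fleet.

A representative fishing fleet's profit is π_i = q_i(124 − 2Q) − 31q_i, with Q = q_i + Σ_{j≠i} q_j.
First-order condition: 93 − 4q_i − 2Σ_{j≠i} q_j = 0.
Imposing symmetry (q_j = q for all j) turns Σ_{j≠i} q_j into 2q, so 93 = 8q and q = 11.625.

11.625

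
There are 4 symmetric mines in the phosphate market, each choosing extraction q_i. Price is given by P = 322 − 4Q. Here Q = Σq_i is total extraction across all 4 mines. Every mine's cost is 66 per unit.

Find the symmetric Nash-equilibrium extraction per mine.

A representative mine's profit is π_i = q_i(322 − 4Q) − 66q_i, with Q = q_i + Σ_{j≠i} q_j.
First-order condition: 256 − 8q_i − 4Σ_{j≠i} q_j = 0.
In a symmetric equilibrium every mine chooses the same q, so Σ_{j≠i} q_j = 3q. The condition becomes 256 − 20q = 0, giving q = 256/20 = 12.8.

12.8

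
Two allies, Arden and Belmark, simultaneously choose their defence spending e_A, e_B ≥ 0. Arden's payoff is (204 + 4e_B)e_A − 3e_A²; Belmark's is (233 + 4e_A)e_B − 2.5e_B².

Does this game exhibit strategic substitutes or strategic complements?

strategic complements

Expanding Arden's payoff: 204e_A + 4e_Be_A − 3e_A².
∂π/∂e_A = 204 + 4e_B − 6e_A = 0, so e_A = 34 + (2/3)e_B.
The best-response slope de_A/de_B = 2/3 > 0: the reaction function is upward-sloping, so the choices are strategic complements.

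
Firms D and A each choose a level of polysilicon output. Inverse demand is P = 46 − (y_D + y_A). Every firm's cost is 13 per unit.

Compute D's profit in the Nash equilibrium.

121

Firm D's profit: π = y_D(46 − (y_D + y_A)) − 13y_D.
∂π/∂y_D = 33 − 2y_D − y_A = 0, so y_D = 16.5 − 0.5y_A.
By symmetry y_A = y_D; substituting into the reaction function, 1.5y_D = 16.5 and y_D = 11.
Price P = 46 − 22 = 24.
D's profit: (24 − 13)·11 = 121.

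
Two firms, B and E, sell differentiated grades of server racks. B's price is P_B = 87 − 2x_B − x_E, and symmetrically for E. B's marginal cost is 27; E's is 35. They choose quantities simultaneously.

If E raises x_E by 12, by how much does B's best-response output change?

-3

Firm B's profit: π = x_B(87 − 2x_B − x_E) − 27x_B.
∂π/∂x_B = 60 − 4x_B − x_E = 0 ⇒ x_B = 15 − 0.25x_E.
The reaction-function slope is −0.25, so a 12-unit rise in x_E moves x_B by −0.25 × 12 = −3. B's best response falls — the actions are strategic substitutes.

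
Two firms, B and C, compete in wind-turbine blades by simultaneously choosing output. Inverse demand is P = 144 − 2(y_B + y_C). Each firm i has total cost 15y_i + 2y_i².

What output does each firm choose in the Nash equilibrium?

Firm B's profit: π = y_B(144 − 2(y_B + y_C)) − 15y_B − 2y_B².
∂π/∂y_B = 129 − 8y_B − 2y_C = 0, so y_B = 16.125 − 0.25y_C.
By symmetry y_C = y_B; substituting into the reaction function, 1.25y_B = 16.125 and y_B = 12.9.

12.9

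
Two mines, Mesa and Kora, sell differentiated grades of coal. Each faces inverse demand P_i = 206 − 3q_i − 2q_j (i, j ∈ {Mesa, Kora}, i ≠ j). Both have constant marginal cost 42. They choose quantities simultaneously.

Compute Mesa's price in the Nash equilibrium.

Mine Mesa's profit: π = q_{Mesa}(206 − 3q_{Mesa} − 2q_{Kora}) − 42q_{Mesa}.
∂π/∂q_{Mesa} = 164 − 6q_{Mesa} − 2q_{Kora} = 0 ⇒ q_{Mesa} = 82/3 − (1/3)q_{Kora}.
By symmetry q_{Kora} = q_{Mesa}; substituting into the reaction function, (4/3)q_{Mesa} = 82/3 and q_{Mesa} = 20.5.
P_{Mesa} = 206 − 3·20.5 − 2·20.5 = 103.5.

103.5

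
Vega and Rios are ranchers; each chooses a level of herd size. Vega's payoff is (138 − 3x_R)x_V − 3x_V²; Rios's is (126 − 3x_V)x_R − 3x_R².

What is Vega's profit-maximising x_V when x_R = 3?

21.5

Expanding Vega's payoff: 138x_V − 3x_Rx_V − 3x_V².
∂π/∂x_V = 138 − 3x_R − 6x_V = 0, so x_V = 23 − 0.5x_R.
At x_R = 3: x_V = 23 − 0.5·3 = 21.5.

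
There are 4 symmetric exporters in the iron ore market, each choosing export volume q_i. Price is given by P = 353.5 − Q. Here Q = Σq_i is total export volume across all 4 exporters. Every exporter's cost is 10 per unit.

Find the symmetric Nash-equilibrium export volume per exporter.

68.7

A representative exporter's profit is π_i = q_i(353.5 − Q) − 10q_i, with Q = q_i + Σ_{j≠i} q_j.
First-order condition: 343.5 − 2q_i − Σ_{j≠i} q_j = 0.
In a symmetric equilibrium every exporter chooses the same q, so Σ_{j≠i} q_j = 3q. The condition becomes 343.5 − 5q = 0, giving q = 343.5/5 = 68.7.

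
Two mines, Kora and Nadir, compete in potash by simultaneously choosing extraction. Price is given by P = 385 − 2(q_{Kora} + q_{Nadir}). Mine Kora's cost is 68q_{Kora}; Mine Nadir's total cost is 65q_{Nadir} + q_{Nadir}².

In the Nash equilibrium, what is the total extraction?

Mine Kora's profit: π = q_{Kora}(385 − 2(q_{Kora} + q_{Nadir})) − 68q_{Kora}.
∂π/∂q_{Kora} = 317 − 4q_{Kora} − 2q_{Nadir} = 0, so q_{Kora} = 79.25 − 0.5q_{Nadir}.
For Nadir: ∂π/∂q_{Nadir} = 320 − 6q_{Nadir} − 2q_{Kora} = 0 ⇒ q_{Nadir} = 160/3 − (1/3)q_{Kora}.
Substituting the second reaction function into the first: q_{Kora} = 79.25 − 0.5(160/3 − (1/3)q_{Kora}), which gives (5/6)q_{Kora} = 631/12 ⇒ q_{Kora} = 63.1.
Then q_{Nadir} = 160/3 − (1/3)·63.1 = 32.3.
Total extraction: 63.1 + 32.3 = 95.4.

95.4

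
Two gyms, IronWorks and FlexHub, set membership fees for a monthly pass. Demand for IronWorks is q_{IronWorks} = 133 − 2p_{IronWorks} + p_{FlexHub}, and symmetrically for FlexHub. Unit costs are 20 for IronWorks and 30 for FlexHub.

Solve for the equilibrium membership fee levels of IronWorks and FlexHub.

IronWorks's profit: π = (p_{IronWorks} − 20)(133 − 2p_{IronWorks} + p_{FlexHub}).
∂π/∂p_{IronWorks} = 173 − 4p_{IronWorks} + p_{FlexHub} = 0 ⇒ p_{IronWorks} = 43.25 + 0.25p_{FlexHub}.
Similarly p_{FlexHub} = 48.25 + 0.25p_{IronWorks}.
Solving the two reaction functions simultaneously: (1 − (0.25)(0.25))p_{IronWorks} = 43.25 + 0.25·48.25, so 0.9375p_{IronWorks} = 55.3125 and p_{IronWorks} = 59.
Then p_{FlexHub} = 48.25 + 0.25·59 = 63.

59, 63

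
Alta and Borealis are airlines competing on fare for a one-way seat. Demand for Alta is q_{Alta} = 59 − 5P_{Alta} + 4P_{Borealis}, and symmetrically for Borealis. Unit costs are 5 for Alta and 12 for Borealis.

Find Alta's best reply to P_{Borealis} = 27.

19.2

Alta's profit: π = (P_{Alta} − 5)(59 − 5P_{Alta} + 4P_{Borealis}).
∂π/∂P_{Alta} = 84 − 10P_{Alta} + 4P_{Borealis} = 0 ⇒ P_{Alta} = 8.4 + 0.4P_{Borealis}.
At P_{Borealis} = 27: P_{Alta} = 8.4 + 0.4·27 = 19.2.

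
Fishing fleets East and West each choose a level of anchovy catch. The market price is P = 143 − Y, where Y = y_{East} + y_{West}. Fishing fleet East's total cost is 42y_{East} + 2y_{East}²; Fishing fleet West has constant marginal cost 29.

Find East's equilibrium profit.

Fishing fleet East's profit: π = y_{East}(143 − (y_{East} + y_{West})) − 42y_{East} − 2y_{East}².
∂π/∂y_{East} = 101 − 6y_{East} − y_{West} = 0, so y_{East} = 101/6 − (1/6)y_{West}.
For West: ∂π/∂y_{West} = 114 − 2y_{West} − y_{East} = 0 ⇒ y_{West} = 57 − 0.5y_{East}.
Solving the two reaction functions simultaneously: (1 − (−1/6)(−0.5))y_{East} = 101/6 − (1/6)·57, so (11/12)y_{East} = 22/3 and y_{East} = 8.
Then y_{West} = 57 − 0.5·8 = 53.
Price P = 143 − 61 = 82.
East's profit: (82 − 42)·8 − 2(8)² = 192.

192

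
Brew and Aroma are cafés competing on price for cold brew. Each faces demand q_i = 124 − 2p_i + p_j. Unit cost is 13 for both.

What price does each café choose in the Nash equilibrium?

Brew's profit: π = (p_{Brew} − 13)(124 − 2p_{Brew} + p_{Aroma}).
∂π/∂p_{Brew} = 150 − 4p_{Brew} + p_{Aroma} = 0 ⇒ p_{Brew} = 37.5 + 0.25p_{Aroma}.
By symmetry p_{Aroma} = p_{Brew}; substituting into the reaction function, 0.75p_{Brew} = 37.5 and p_{Brew} = 50.

50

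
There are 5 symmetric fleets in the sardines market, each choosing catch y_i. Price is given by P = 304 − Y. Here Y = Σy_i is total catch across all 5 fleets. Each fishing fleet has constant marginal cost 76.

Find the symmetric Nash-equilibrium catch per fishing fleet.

A representative fishing fleet's profit is π_i = y_i(304 − Y) − 76y_i, with Y = y_i + Σ_{j≠i} y_j.
First-order condition: 228 − 2y_i − Σ_{j≠i} y_j = 0.
Imposing symmetry (y_j = y for all j) turns Σ_{j≠i} y_j into 4y, so 228 = 6y and y = 38.

38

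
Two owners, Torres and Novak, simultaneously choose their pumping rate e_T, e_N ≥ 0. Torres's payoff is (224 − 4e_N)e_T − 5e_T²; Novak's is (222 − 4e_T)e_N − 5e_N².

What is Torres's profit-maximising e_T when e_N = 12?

17.6

Expanding Torres's payoff: 224e_T − 4e_Ne_T − 5e_T².
∂π/∂e_T = 224 − 4e_N − 10e_T = 0, so e_T = 22.4 − 0.4e_N.
At e_N = 12: e_T = 22.4 − 0.4·12 = 17.6.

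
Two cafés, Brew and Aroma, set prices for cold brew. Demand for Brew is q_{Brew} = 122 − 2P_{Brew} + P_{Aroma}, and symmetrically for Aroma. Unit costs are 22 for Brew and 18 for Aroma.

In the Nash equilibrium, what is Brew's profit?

Brew's profit: π = (P_{Brew} − 22)(122 − 2P_{Brew} + P_{Aroma}).
∂π/∂P_{Brew} = 166 − 4P_{Brew} + P_{Aroma} = 0 ⇒ P_{Brew} = 41.5 + 0.25P_{Aroma}.
Similarly P_{Aroma} = 39.5 + 0.25P_{Brew}.
Substituting the second reaction function into the first: P_{Brew} = 41.5 + 0.25(39.5 + 0.25P_{Brew}), which gives 0.9375P_{Brew} = 51.375 ⇒ P_{Brew} = 54.8.
Then P_{Aroma} = 39.5 + 0.25·54.8 = 53.2.
q_{Brew} = 122 − 2·54.8 + 53.2 = 65.6.
Profit = (54.8 − 22)·65.6 = 2151.68.

2151.68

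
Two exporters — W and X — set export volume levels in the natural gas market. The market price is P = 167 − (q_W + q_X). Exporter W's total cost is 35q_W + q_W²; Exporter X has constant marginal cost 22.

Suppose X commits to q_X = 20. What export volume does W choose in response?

28

Exporter W's profit: π = q_W(167 − (q_W + q_X)) − 35q_W − q_W².
∂π/∂q_W = 132 − 4q_W − q_X = 0, so q_W = 33 − 0.25q_X.
At q_X = 20: q_W = 33 − 0.25·20 = 28.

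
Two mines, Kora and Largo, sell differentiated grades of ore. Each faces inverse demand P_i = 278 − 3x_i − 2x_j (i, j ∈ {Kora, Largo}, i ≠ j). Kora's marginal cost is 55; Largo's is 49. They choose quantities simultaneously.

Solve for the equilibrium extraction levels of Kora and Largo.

27.5, 29

Mine Kora's profit: π = x_{Kora}(278 − 3x_{Kora} − 2x_{Largo}) − 55x_{Kora}.
∂π/∂x_{Kora} = 223 − 6x_{Kora} − 2x_{Largo} = 0 ⇒ x_{Kora} = 223/6 − (1/3)x_{Largo}.
Similarly x_{Largo} = 229/6 − (1/3)x_{Kora}.
Substituting the second reaction function into the first: x_{Kora} = 223/6 − (1/3)(229/6 − (1/3)x_{Kora}), which gives (8/9)x_{Kora} = 220/9 ⇒ x_{Kora} = 27.5.
Then x_{Largo} = 229/6 − (1/3)·27.5 = 29.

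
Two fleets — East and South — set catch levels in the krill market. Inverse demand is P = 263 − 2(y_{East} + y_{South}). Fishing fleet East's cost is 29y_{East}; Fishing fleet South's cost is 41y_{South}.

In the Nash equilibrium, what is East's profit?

3362

Fishing fleet East's profit: π = y_{East}(263 − 2(y_{East} + y_{South})) − 29y_{East}.
∂π/∂y_{East} = 234 − 4y_{East} − 2y_{South} = 0, so y_{East} = 58.5 − 0.5y_{South}.
By the same steps for South: y_{South} = 55.5 − 0.5y_{East}.
Plugging y_{South} into East's best response: y_{East} = 58.5 − 0.5(55.5 − 0.5y_{East}) ⇒ 0.75y_{East} = 30.75, so y_{East} = 41.
Then y_{South} = 55.5 − 0.5·41 = 35.
Price P = 263 − 2·76 = 111.
East's profit: (111 − 29)·41 = 3362.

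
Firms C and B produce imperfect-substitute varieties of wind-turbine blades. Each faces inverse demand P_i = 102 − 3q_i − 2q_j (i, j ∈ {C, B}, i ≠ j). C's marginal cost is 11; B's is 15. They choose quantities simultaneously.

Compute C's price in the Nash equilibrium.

Firm C's profit: π = q_C(102 − 3q_C − 2q_B) − 11q_C.
∂π/∂q_C = 91 − 6q_C − 2q_B = 0 ⇒ q_C = 91/6 − (1/3)q_B.
Similarly q_B = 14.5 − (1/3)q_C.
Solving the two reaction functions simultaneously: (1 − (−1/3)(−1/3))q_C = 91/6 − (1/3)·14.5, so (8/9)q_C = 31/3 and q_C = 11.625.
Then q_B = 14.5 − (1/3)·11.625 = 10.625.
P_C = 102 − 3·11.625 − 2·10.625 = 45.875.

45.875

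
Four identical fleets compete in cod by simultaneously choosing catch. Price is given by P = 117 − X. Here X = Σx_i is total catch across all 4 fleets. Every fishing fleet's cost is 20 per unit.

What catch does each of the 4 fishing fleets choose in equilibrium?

19.4

A representative fishing fleet's profit is π_i = x_i(117 − X) − 20x_i, with X = x_i + Σ_{j≠i} x_j.
First-order condition: 97 − 2x_i − Σ_{j≠i} x_j = 0.
In a symmetric equilibrium every fishing fleet chooses the same x, so Σ_{j≠i} x_j = 3x. The condition becomes 97 − 5x = 0, giving x = 97/5 = 19.4.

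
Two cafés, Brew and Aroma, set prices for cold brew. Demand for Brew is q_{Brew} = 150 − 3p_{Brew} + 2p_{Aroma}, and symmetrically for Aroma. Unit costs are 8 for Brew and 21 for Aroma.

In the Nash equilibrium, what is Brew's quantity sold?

113.8125

Brew's profit: π = (p_{Brew} − 8)(150 − 3p_{Brew} + 2p_{Aroma}).
∂π/∂p_{Brew} = 174 − 6p_{Brew} + 2p_{Aroma} = 0 ⇒ p_{Brew} = 29 + (1/3)p_{Aroma}.
Similarly p_{Aroma} = 35.5 + (1/3)p_{Brew}.
Solving the two reaction functions simultaneously: (1 − (1/3)(1/3))p_{Brew} = 29 + (1/3)·35.5, so (8/9)p_{Brew} = 245/6 and p_{Brew} = 45.9375.
Then p_{Aroma} = 35.5 + (1/3)·45.9375 = 50.8125.
q_{Brew} = 150 − 3·45.9375 + 2·50.8125 = 113.8125.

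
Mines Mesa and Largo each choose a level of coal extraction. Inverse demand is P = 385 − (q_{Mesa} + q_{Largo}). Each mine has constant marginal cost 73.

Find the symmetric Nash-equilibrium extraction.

104

Mine Mesa's profit: π = q_{Mesa}(385 − (q_{Mesa} + q_{Largo})) − 73q_{Mesa}.
∂π/∂q_{Mesa} = 312 − 2q_{Mesa} − q_{Largo} = 0, so q_{Mesa} = 156 − 0.5q_{Largo}.
The game is symmetric, so in equilibrium q_{Largo} = q_{Mesa}: the reaction function gives 1.5q_{Mesa} = 156, hence q_{Mesa} = 104.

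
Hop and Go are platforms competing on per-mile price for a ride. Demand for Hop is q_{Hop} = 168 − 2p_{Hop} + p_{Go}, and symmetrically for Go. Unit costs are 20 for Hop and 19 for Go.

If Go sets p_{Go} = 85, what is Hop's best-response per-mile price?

73.25

Hop's profit: π = (p_{Hop} − 20)(168 − 2p_{Hop} + p_{Go}).
∂π/∂p_{Hop} = 208 − 4p_{Hop} + p_{Go} = 0 ⇒ p_{Hop} = 52 + 0.25p_{Go}.
At p_{Go} = 85: p_{Hop} = 52 + 0.25·85 = 73.25.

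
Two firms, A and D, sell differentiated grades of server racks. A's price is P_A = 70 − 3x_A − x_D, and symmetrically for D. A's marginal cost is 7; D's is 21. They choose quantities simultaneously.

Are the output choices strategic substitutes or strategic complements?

strategic substitutes

Firm A's profit: π = x_A(70 − 3x_A − x_D) − 7x_A.
∂π/∂x_A = 63 − 6x_A − x_D = 0 ⇒ x_A = 10.5 − (1/6)x_D.
The best-response slope dx_A/dx_D = −1/6 < 0: the reaction function is downward-sloping, so the choices are strategic substitutes.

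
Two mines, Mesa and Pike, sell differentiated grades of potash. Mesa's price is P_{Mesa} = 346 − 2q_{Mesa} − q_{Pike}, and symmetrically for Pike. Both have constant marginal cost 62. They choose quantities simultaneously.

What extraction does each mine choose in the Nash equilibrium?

56.8

Mine Mesa's profit: π = q_{Mesa}(346 − 2q_{Mesa} − q_{Pike}) − 62q_{Mesa}.
∂π/∂q_{Mesa} = 284 − 4q_{Mesa} − q_{Pike} = 0 ⇒ q_{Mesa} = 71 − 0.25q_{Pike}.
The game is symmetric, so in equilibrium q_{Pike} = q_{Mesa}: the reaction function gives 1.25q_{Mesa} = 71, hence q_{Mesa} = 56.8.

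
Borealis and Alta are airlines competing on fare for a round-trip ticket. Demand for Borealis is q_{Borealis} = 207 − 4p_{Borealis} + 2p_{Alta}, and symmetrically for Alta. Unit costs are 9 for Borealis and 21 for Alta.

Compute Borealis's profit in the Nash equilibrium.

4382.44

Borealis's profit: π = (p_{Borealis} − 9)(207 − 4p_{Borealis} + 2p_{Alta}).
∂π/∂p_{Borealis} = 243 − 8p_{Borealis} + 2p_{Alta} = 0 ⇒ p_{Borealis} = 30.375 + 0.25p_{Alta}.
Similarly p_{Alta} = 36.375 + 0.25p_{Borealis}.
Substituting the second reaction function into the first: p_{Borealis} = 30.375 + 0.25(36.375 + 0.25p_{Borealis}), which gives 0.9375p_{Borealis} = 1263/32 ⇒ p_{Borealis} = 42.1.
Then p_{Alta} = 36.375 + 0.25·42.1 = 46.9.
q_{Borealis} = 207 − 4·42.1 + 2·46.9 = 132.4.
Profit = (42.1 − 9)·132.4 = 4382.44.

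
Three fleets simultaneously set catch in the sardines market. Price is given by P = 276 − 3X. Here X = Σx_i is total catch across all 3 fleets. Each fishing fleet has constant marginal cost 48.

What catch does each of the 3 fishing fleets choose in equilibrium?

19

A representative fishing fleet's profit is π_i = x_i(276 − 3X) − 48x_i, with X = x_i + Σ_{j≠i} x_j.
First-order condition: 228 − 6x_i − 3Σ_{j≠i} x_j = 0.
In a symmetric equilibrium every fishing fleet chooses the same x, so Σ_{j≠i} x_j = 2x. The condition becomes 228 − 12x = 0, giving x = 228/12 = 19.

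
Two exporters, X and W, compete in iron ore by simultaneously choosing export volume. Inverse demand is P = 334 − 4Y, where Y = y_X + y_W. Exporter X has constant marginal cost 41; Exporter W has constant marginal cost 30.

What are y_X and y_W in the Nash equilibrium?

23.5, 26.25

Exporter X's profit: π = y_X(334 − 4(y_X + y_W)) − 41y_X.
∂π/∂y_X = 293 − 8y_X − 4y_W = 0, so y_X = 36.625 − 0.5y_W.
By the same steps for W: y_W = 38 − 0.5y_X.
Solving the two reaction functions simultaneously: (1 − (−0.5)(−0.5))y_X = 36.625 − 0.5·38, so 0.75y_X = 17.625 and y_X = 23.5.
Then y_W = 38 − 0.5·23.5 = 26.25.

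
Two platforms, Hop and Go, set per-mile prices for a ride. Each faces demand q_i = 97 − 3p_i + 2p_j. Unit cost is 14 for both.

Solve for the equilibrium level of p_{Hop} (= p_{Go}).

34.75

Hop's profit: π = (p_{Hop} − 14)(97 − 3p_{Hop} + 2p_{Go}).
∂π/∂p_{Hop} = 139 − 6p_{Hop} + 2p_{Go} = 0 ⇒ p_{Hop} = 139/6 + (1/3)p_{Go}.
The game is symmetric, so in equilibrium p_{Go} = p_{Hop}: the reaction function gives (2/3)p_{Hop} = 139/6, hence p_{Hop} = 34.75.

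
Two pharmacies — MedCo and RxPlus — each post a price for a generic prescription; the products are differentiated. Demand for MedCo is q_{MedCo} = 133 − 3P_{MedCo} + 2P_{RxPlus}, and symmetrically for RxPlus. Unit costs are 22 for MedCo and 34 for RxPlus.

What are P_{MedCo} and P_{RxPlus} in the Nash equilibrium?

52, 56.5

MedCo's profit: π = (P_{MedCo} − 22)(133 − 3P_{MedCo} + 2P_{RxPlus}).
∂π/∂P_{MedCo} = 199 − 6P_{MedCo} + 2P_{RxPlus} = 0 ⇒ P_{MedCo} = 199/6 + (1/3)P_{RxPlus}.
Similarly P_{RxPlus} = 235/6 + (1/3)P_{MedCo}.
Solving the two reaction functions simultaneously: (1 − (1/3)(1/3))P_{MedCo} = 199/6 + (1/3)·(235/6), so (8/9)P_{MedCo} = 416/9 and P_{MedCo} = 52.
Then P_{RxPlus} = 235/6 + (1/3)·52 = 56.5.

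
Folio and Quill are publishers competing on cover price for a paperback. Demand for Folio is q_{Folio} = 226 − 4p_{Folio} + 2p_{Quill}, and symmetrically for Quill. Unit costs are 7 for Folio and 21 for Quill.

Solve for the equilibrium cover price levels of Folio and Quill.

44.2, 49.8

Folio's profit: π = (p_{Folio} − 7)(226 − 4p_{Folio} + 2p_{Quill}).
∂π/∂p_{Folio} = 254 − 8p_{Folio} + 2p_{Quill} = 0 ⇒ p_{Folio} = 31.75 + 0.25p_{Quill}.
Similarly p_{Quill} = 38.75 + 0.25p_{Folio}.
Plugging p_{Quill} into Folio's best response: p_{Folio} = 31.75 + 0.25(38.75 + 0.25p_{Folio}) ⇒ 0.9375p_{Folio} = 41.4375, so p_{Folio} = 44.2.
Then p_{Quill} = 38.75 + 0.25·44.2 = 49.8.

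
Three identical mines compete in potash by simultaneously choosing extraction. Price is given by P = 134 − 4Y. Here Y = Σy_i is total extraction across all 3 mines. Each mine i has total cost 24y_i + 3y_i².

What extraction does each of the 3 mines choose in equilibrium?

A representative mine's profit is π_i = y_i(134 − 4Y) − 24y_i − 3y_i², with Y = y_i + Σ_{j≠i} y_j.
First-order condition: 110 − 14y_i − 4Σ_{j≠i} y_j = 0.
With identical mines, set every y_j = y: then 110 − 14y − 8y = 0, i.e. y = 110/22 = 5.

5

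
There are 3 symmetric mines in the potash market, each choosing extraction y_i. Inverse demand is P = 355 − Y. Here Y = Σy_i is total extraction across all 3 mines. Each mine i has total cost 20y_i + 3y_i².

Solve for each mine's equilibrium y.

33.5

A representative mine's profit is π_i = y_i(355 − Y) − 20y_i − 3y_i², with Y = y_i + Σ_{j≠i} y_j.
First-order condition: 335 − 8y_i − Σ_{j≠i} y_j = 0.
With identical mines, set every y_j = y: then 335 − 8y − 2y = 0, i.e. y = 335/10 = 33.5.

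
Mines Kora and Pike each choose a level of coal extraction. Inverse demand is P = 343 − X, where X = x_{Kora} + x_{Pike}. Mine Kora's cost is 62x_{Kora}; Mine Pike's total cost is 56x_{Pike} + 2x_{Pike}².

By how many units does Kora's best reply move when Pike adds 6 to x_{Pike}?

-3

Mine Kora's profit: π = x_{Kora}(343 − (x_{Kora} + x_{Pike})) − 62x_{Kora}.
∂π/∂x_{Kora} = 281 − 2x_{Kora} − x_{Pike} = 0, so x_{Kora} = 140.5 − 0.5x_{Pike}.
The reaction-function slope is −0.5, so a 6-unit rise in x_{Pike} moves x_{Kora} by −0.5 × 6 = −3. Kora's best response falls — the actions are strategic substitutes.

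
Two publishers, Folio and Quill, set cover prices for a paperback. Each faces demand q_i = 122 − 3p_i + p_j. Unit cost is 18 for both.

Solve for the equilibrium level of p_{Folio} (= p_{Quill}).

35.2

Folio's profit: π = (p_{Folio} − 18)(122 − 3p_{Folio} + p_{Quill}).
∂π/∂p_{Folio} = 176 − 6p_{Folio} + p_{Quill} = 0 ⇒ p_{Folio} = 88/3 + (1/6)p_{Quill}.
By symmetry p_{Quill} = p_{Folio}; substituting into the reaction function, (5/6)p_{Folio} = 88/3 and p_{Folio} = 35.2.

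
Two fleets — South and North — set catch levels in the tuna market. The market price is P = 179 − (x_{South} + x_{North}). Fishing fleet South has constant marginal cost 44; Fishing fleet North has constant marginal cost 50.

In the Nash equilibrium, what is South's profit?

Fishing fleet South's profit: π = x_{South}(179 − (x_{South} + x_{North})) − 44x_{South}.
∂π/∂x_{South} = 135 − 2x_{South} − x_{North} = 0, so x_{South} = 67.5 − 0.5x_{North}.
By the same steps for North: x_{North} = 64.5 − 0.5x_{South}.
Plugging x_{North} into South's best response: x_{South} = 67.5 − 0.5(64.5 − 0.5x_{South}) ⇒ 0.75x_{South} = 35.25, so x_{South} = 47.
Then x_{North} = 64.5 − 0.5·47 = 41.
Price P = 179 − 88 = 91.
South's profit: (91 − 44)·47 = 2209.

2209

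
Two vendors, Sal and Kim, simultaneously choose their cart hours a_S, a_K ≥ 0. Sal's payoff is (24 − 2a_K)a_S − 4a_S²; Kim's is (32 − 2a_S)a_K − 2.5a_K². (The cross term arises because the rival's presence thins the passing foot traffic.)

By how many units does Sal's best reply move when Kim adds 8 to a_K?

Expanding Sal's payoff: 24a_S − 2a_Ka_S − 4a_S².
∂π/∂a_S = 24 − 2a_K − 8a_S = 0, so a_S = 3 − 0.25a_K.
The reaction-function slope is −0.25, so an 8-unit rise in a_K moves a_S by −0.25 × 8 = −2. Sal's best response falls — the actions are strategic substitutes.

-2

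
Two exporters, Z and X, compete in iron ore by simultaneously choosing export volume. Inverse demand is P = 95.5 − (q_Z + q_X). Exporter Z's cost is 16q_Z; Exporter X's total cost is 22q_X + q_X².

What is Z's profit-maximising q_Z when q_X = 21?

29.25

Exporter Z's profit: π = q_Z(95.5 − (q_Z + q_X)) − 16q_Z.
∂π/∂q_Z = 79.5 − 2q_Z − q_X = 0, so q_Z = 39.75 − 0.5q_X.
At q_X = 21: q_Z = 39.75 − 0.5·21 = 29.25.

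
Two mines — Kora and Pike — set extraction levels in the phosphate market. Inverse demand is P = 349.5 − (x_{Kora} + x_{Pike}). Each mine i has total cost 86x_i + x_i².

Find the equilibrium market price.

244.1

Mine Kora's profit: π = x_{Kora}(349.5 − (x_{Kora} + x_{Pike})) − 86x_{Kora} − x_{Kora}².
∂π/∂x_{Kora} = 263.5 − 4x_{Kora} − x_{Pike} = 0, so x_{Kora} = 65.875 − 0.25x_{Pike}.
Setting x_{Kora} = x_{Pike} in the reaction function: x_{Kora} = 65.875 − 0.25x_{Kora}, so x_{Kora} = 65.875 / 1.25 = 52.7.
Equilibrium price: P = 349.5 − 105.4 = 244.1.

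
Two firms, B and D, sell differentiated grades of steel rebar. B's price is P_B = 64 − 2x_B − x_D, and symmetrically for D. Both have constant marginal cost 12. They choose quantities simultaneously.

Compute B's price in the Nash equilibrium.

32.8

Firm B's profit: π = x_B(64 − 2x_B − x_D) − 12x_B.
∂π/∂x_B = 52 − 4x_B − x_D = 0 ⇒ x_B = 13 − 0.25x_D.
The game is symmetric, so in equilibrium x_D = x_B: the reaction function gives 1.25x_B = 13, hence x_B = 10.4.
P_B = 64 − 2·10.4 − 10.4 = 32.8.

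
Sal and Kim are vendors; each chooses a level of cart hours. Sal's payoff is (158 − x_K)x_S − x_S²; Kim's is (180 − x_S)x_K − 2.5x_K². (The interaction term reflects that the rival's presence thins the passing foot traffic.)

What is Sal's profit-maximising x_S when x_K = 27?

Expanding Sal's payoff: 158x_S − x_Kx_S − x_S².
∂π/∂x_S = 158 − x_K − 2x_S = 0, so x_S = 79 − 0.5x_K.
At x_K = 27: x_S = 79 − 0.5·27 = 65.5.

65.5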